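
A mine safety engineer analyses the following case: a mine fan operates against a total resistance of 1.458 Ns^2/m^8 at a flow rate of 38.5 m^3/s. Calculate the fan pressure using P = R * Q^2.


Compute Q^2:
Q^2 = 38.5^2 = 1482.25
Compute pressure:
P = R * Q^2 = 1.458 * 1482.25
= 2161.1205 Pa

2161.1205 Pa


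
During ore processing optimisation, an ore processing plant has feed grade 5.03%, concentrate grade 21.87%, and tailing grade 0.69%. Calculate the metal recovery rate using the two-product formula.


Using the two-product formula:
R = 100 * c * (f - t) / (f * (c - t))
Numerator = 100 * 21.87 * (5.03 - 0.69)
= 100 * 21.87 * 4.34
= 9491.58
Denominator = 5.03 * (21.87 - 0.69)
= 5.03 * 21.18
= 106.5354
R = 9491.58 / 106.5354
= 89.0932%

89.0932%


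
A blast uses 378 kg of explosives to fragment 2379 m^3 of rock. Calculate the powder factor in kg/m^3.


0.1589 kg/m^3

Powder factor = explosive mass / rock volume
= 378 / 2379
= 0.1589 kg/m^3


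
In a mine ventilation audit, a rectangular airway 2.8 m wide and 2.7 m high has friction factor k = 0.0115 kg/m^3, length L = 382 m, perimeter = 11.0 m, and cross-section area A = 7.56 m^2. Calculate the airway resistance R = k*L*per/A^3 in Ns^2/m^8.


Compute the numerator:
k * L * per = 0.0115 * 382 * 11.0
= 48.323
Compute the denominator:
A^3 = 7.56^3 = 432.081216
Resistance:
R = 48.323 / 432.081216
= 0.1118 Ns^2/m^8

0.1118 Ns^2/m^8


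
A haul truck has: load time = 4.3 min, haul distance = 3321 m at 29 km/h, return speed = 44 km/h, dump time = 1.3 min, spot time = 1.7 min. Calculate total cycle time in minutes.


18.6997 min

Convert haul speed to m/min: 29 * 1000/60 = 483.3333333 m/min
Haul time = 3321 / 483.3333333 = 6.871034483 min
Convert return speed to m/min: 44 * 1000/60 = 733.3333333 m/min
Return time = 3321 / 733.3333333 = 4.528636364 min
Total cycle time:
= 4.3 + 6.871034483 + 1.3 + 4.528636364 + 1.7
= 18.6997 min


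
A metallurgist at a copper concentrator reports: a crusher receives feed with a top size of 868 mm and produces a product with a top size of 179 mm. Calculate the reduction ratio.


Reduction ratio = feed size / product size
= 868 / 179
= 4.8492

4.8492


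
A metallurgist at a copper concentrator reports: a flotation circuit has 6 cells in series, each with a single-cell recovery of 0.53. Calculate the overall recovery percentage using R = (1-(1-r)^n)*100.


98.9221%

Complement of single-cell recovery:
1 - r = 1 - 0.53 = 0.47
Raise to power n:
(1 - r)^6 = 0.47^6 = 0.01077921533
Overall recovery:
R = (1 - 0.01077921533) * 100
= 98.9221%


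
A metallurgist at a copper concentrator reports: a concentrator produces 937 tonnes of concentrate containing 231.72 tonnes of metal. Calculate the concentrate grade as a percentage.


Grade = (metal in concentrate / concentrate mass) * 100
= (231.72 / 937) * 100
= 0.2472998933 * 100
= 24.73%

24.73%


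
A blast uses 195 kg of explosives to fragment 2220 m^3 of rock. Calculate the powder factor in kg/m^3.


Powder factor = explosive mass / rock volume
= 195 / 2220
= 0.0878 kg/m^3

0.0878 kg/m^3


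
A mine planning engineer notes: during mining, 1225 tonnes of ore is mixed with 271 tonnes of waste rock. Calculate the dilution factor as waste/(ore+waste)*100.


18.115%

Total material = ore + waste
= 1225 + 271 = 1496 tonnes
Dilution = waste / total * 100
= 271 / 1496 * 100
= 0.1811497326 * 100
= 18.115%


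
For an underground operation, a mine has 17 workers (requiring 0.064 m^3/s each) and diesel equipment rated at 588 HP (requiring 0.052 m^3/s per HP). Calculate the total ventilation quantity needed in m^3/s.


31.664 m^3/s

Airflow for workers:
Q_people = 17 * 0.064 = 1.088 m^3/s
Airflow for diesel equipment:
Q_diesel = 588 * 0.052 = 30.576 m^3/s
Total ventilation:
Q_total = 1.088 + 30.576
= 31.664 m^3/s


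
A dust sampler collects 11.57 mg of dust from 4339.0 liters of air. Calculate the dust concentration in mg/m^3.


2.6665 mg/m^3

Convert liters to m^3: 1 m^3 = 1000 L
Concentration = mass / volume * 1000
= 11.57 / 4339.0 * 1000
= 0.002666513021 * 1000
= 2.6665 mg/m^3


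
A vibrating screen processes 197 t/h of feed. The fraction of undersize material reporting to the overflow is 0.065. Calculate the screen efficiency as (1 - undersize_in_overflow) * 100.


93.5%

Screen efficiency = (1 - fraction of undersize in overflow) * 100
= (1 - 0.065) * 100
= 0.935 * 100
= 93.5%


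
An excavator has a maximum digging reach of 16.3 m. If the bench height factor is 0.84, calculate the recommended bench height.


13.692 m

Bench height = reach * factor
= 16.3 * 0.84
= 13.692 m


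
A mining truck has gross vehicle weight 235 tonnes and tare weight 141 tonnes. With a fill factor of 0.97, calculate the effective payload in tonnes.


Maximum payload = gross - tare
= 235 - 141 = 94 tonnes
Effective payload = max payload * fill factor
= 94 * 0.97
= 91.18 tonnes

91.18 tonnes


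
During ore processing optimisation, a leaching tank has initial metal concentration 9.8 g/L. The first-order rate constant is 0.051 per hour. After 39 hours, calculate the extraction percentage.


86.3168%

Compute the exponent:
-k * t = -0.051 * 39 = -1.989
Remaining concentration:
C = 9.8 * exp(-1.989)
= 9.8 * 0.1368321892
= 1.340955455 g/L
Extracted = 9.8 - 1.340955455 = 8.459044545 g/L
Extraction % = 8.459044545 / 9.8 * 100
= 86.3168%


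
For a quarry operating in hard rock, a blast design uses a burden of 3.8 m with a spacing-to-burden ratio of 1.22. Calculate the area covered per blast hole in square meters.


First, find the spacing:
Spacing = burden * ratio = 3.8 * 1.22
= 4.636 m
Then, calculate the area:
Area = burden * spacing = 3.8 * 4.636
= 17.6168 m^2

17.6168 m^2


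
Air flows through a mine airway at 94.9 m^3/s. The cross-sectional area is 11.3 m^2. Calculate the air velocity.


Velocity = flow rate / cross-sectional area
= 94.9 / 11.3
= 8.3982 m/s

8.3982 m/s


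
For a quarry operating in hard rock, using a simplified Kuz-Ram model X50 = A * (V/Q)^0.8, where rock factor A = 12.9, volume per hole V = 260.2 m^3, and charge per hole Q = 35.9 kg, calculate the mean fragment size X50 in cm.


Compute V/Q:
V/Q = 260.2 / 35.9 = 7.247910864
Raise to the power 0.8:
(V/Q)^0.8 = 7.247910864^0.8 = 4.877196741
Multiply by A:
X50 = 12.9 * 4.877196741
= 62.9158 cm

62.9158 cm


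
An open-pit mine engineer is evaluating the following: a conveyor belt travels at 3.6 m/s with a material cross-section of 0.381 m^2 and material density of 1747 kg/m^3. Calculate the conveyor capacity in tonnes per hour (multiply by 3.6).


Volumetric flow = speed * area
= 3.6 * 0.381 = 1.3716 m^3/s
Mass flow = volumetric * density
= 1.3716 * 1747 = 2396.1852 kg/s
Convert to t/h: multiply by 3.6
Capacity = 2396.1852 * 3.6
= 8626.2667 t/h

8626.2667 t/h


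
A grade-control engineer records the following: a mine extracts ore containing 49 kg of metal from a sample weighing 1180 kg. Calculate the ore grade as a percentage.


Ore grade = (metal mass / ore mass) * 100
= (49 / 1180) * 100
= 0.04152542373 * 100
= 4.1525%

4.1525%


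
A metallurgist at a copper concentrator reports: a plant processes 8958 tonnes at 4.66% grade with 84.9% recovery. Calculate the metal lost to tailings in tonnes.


63.0339 tonnes

Total metal in feed:
= 8958 * 4.66 / 100 = 417.4428 tonnes
Metal recovered:
= 417.4428 * 84.9 / 100 = 354.4089372 tonnes
Metal lost to tailings:
= 417.4428 - 354.4089372
= 63.0339 tonnes


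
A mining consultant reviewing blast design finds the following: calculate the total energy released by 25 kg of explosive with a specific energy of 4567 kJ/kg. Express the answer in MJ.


114.175 MJ

Energy = mass * specific_energy / 1000
= 25 * 4567 / 1000
= 114175 / 1000
= 114.175 MJ


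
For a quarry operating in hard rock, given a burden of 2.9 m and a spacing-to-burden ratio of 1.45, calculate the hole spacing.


4.205 m

Spacing = burden * ratio
= 2.9 * 1.45
= 4.205 m


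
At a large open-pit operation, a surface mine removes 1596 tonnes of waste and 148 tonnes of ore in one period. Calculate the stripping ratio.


10.7838

Stripping ratio = waste tonnage / ore tonnage
= 1596 / 148
= 10.7838


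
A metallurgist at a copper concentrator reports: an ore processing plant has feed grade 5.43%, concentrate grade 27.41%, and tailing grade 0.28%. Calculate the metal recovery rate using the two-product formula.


Using the two-product formula:
R = 100 * c * (f - t) / (f * (c - t))
Numerator = 100 * 27.41 * (5.43 - 0.28)
= 100 * 27.41 * 5.15
= 14116.15
Denominator = 5.43 * (27.41 - 0.28)
= 5.43 * 27.13
= 147.3159
R = 14116.15 / 147.3159
= 95.8223%

95.8223%


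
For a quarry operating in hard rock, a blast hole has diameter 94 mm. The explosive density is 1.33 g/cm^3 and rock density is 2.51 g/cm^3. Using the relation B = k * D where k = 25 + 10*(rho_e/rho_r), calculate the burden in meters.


First, compute k:
rho_e / rho_r = 1.33 / 2.51 = 0.5298804781
k = 25 + 10 * 0.5298804781 = 30.29880478
Then, compute burden:
B = k * D / 1000 = 30.29880478 * 94 / 1000
= 2848.087649 / 1000
= 2.8481 m

2.8481 m


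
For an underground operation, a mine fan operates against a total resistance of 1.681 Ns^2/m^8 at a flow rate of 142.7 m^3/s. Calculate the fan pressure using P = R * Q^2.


34230.6905 Pa

Compute Q^2:
Q^2 = 142.7^2 = 20363.29
Compute pressure:
P = R * Q^2 = 1.681 * 20363.29
= 34230.6905 Pa


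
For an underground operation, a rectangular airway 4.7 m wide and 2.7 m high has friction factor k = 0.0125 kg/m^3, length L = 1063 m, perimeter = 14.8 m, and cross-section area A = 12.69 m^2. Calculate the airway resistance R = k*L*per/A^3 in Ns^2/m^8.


Compute the numerator:
k * L * per = 0.0125 * 1063 * 14.8
= 196.655
Compute the denominator:
A^3 = 12.69^3 = 2043.548109
Resistance:
R = 196.655 / 2043.548109
= 0.0962 Ns^2/m^8

0.0962 Ns^2/m^8


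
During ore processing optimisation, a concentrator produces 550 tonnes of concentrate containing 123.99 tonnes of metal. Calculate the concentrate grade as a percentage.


22.5436%

Grade = (metal in concentrate / concentrate mass) * 100
= (123.99 / 550) * 100
= 0.2254363636 * 100
= 22.5436%


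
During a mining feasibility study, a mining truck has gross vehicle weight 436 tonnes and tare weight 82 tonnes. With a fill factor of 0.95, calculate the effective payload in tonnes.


Maximum payload = gross - tare
= 436 - 82 = 354 tonnes
Effective payload = max payload * fill factor
= 354 * 0.95
= 336.3 tonnes

336.3 tonnes


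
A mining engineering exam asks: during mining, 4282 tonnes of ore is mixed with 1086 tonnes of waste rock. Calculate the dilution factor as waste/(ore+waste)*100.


20.231%

Total material = ore + waste
= 4282 + 1086 = 5368 tonnes
Dilution = waste / total * 100
= 1086 / 5368 * 100
= 0.2023099851 * 100
= 20.231%


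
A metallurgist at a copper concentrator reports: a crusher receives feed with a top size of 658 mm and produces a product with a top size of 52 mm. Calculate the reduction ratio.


Reduction ratio = feed size / product size
= 658 / 52
= 12.6538

12.6538


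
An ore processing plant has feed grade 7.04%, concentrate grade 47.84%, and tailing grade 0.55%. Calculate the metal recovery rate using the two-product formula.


Using the two-product formula:
R = 100 * c * (f - t) / (f * (c - t))
Numerator = 100 * 47.84 * (7.04 - 0.55)
= 100 * 47.84 * 6.49
= 31048.16
Denominator = 7.04 * (47.84 - 0.55)
= 7.04 * 47.29
= 332.9216
R = 31048.16 / 332.9216
= 93.2597%

93.2597%


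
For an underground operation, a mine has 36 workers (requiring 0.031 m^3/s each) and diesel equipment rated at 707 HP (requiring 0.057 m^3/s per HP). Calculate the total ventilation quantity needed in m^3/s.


41.415 m^3/s

Airflow for workers:
Q_people = 36 * 0.031 = 1.116 m^3/s
Airflow for diesel equipment:
Q_diesel = 707 * 0.057 = 40.299 m^3/s
Total ventilation:
Q_total = 1.116 + 40.299
= 41.415 m^3/s


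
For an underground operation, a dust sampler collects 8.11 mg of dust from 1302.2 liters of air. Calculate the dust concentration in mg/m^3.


6.2279 mg/m^3

Convert liters to m^3: 1 m^3 = 1000 L
Concentration = mass / volume * 1000
= 8.11 / 1302.2 * 1000
= 0.006227921978 * 1000
= 6.2279 mg/m^3


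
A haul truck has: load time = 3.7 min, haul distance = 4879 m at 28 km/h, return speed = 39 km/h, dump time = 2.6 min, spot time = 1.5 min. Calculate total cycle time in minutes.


25.7612 min

Convert haul speed to m/min: 28 * 1000/60 = 466.6666667 m/min
Haul time = 4879 / 466.6666667 = 10.455 min
Convert return speed to m/min: 39 * 1000/60 = 650 m/min
Return time = 4879 / 650 = 7.506153846 min
Total cycle time:
= 3.7 + 10.455 + 2.6 + 7.506153846 + 1.5
= 25.7612 min


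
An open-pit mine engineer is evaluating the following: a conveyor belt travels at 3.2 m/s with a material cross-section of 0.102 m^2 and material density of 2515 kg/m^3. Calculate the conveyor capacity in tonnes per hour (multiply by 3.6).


2955.2256 t/h

Volumetric flow = speed * area
= 3.2 * 0.102 = 0.3264 m^3/s
Mass flow = volumetric * density
= 0.3264 * 2515 = 820.896 kg/s
Convert to t/h: multiply by 3.6
Capacity = 820.896 * 3.6
= 2955.2256 t/h


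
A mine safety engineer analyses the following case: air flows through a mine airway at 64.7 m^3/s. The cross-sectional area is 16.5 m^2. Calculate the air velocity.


3.9212 m/s

Velocity = flow rate / cross-sectional area
= 64.7 / 16.5
= 3.9212 m/s


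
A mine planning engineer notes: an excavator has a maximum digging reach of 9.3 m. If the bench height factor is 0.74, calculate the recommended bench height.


Bench height = reach * factor
= 9.3 * 0.74
= 6.882 m

6.882 m


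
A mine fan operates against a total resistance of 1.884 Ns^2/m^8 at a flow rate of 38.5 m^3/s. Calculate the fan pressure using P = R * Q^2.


Compute Q^2:
Q^2 = 38.5^2 = 1482.25
Compute pressure:
P = R * Q^2 = 1.884 * 1482.25
= 2792.559 Pa

2792.559 Pa


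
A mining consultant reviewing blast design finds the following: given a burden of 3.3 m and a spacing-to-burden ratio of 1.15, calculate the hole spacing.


Spacing = burden * ratio
= 3.3 * 1.15
= 3.795 m

3.795 m


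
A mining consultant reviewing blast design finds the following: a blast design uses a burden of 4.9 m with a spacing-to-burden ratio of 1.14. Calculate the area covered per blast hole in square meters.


27.3714 m^2

First, find the spacing:
Spacing = burden * ratio = 4.9 * 1.14
= 5.586 m
Then, calculate the area:
Area = burden * spacing = 4.9 * 5.586
= 27.3714 m^2


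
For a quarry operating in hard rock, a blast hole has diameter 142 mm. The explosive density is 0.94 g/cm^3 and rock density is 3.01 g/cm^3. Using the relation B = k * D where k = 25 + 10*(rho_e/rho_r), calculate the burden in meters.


First, compute k:
rho_e / rho_r = 0.94 / 3.01 = 0.3122923588
k = 25 + 10 * 0.3122923588 = 28.12292359
Then, compute burden:
B = k * D / 1000 = 28.12292359 * 142 / 1000
= 3993.45515 / 1000
= 3.9935 m

3.9935 m


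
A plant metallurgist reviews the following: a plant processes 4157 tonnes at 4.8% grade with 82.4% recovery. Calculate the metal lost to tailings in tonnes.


Total metal in feed:
= 4157 * 4.8 / 100 = 199.536 tonnes
Metal recovered:
= 199.536 * 82.4 / 100 = 164.417664 tonnes
Metal lost to tailings:
= 199.536 - 164.417664
= 35.1183 tonnes

35.1183 tonnes


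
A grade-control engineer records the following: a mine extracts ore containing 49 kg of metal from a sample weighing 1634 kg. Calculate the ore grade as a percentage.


Ore grade = (metal mass / ore mass) * 100
= (49 / 1634) * 100
= 0.0299877601 * 100
= 2.9988%

2.9988%


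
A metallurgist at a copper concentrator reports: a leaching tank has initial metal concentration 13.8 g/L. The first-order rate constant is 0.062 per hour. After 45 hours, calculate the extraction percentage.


Compute the exponent:
-k * t = -0.062 * 45 = -2.79
Remaining concentration:
C = 13.8 * exp(-2.79)
= 13.8 * 0.06142121392
= 0.847612752 g/L
Extracted = 13.8 - 0.847612752 = 12.95238725 g/L
Extraction % = 12.95238725 / 13.8 * 100
= 93.8579%

93.8579%


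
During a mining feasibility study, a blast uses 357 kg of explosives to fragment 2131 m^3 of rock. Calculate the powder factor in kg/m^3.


Powder factor = explosive mass / rock volume
= 357 / 2131
= 0.1675 kg/m^3

0.1675 kg/m^3


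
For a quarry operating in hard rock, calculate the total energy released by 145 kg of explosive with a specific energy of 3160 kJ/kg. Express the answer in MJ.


Energy = mass * specific_energy / 1000
= 145 * 3160 / 1000
= 458200 / 1000
= 458.2 MJ

458.2 MJ


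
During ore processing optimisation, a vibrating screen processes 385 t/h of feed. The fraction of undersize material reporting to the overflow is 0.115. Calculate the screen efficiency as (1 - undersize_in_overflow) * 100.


88.5%

Screen efficiency = (1 - fraction of undersize in overflow) * 100
= (1 - 0.115) * 100
= 0.885 * 100
= 88.5%


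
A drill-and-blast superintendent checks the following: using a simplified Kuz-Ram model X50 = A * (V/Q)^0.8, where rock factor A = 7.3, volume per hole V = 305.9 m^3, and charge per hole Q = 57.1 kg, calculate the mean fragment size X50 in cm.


27.9562 cm

Compute V/Q:
V/Q = 305.9 / 57.1 = 5.357267951
Raise to the power 0.8:
(V/Q)^0.8 = 5.357267951^0.8 = 3.829611292
Multiply by A:
X50 = 7.3 * 3.829611292
= 27.9562 cm


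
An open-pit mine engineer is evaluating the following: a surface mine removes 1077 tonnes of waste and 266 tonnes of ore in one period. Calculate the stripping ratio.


4.0489

Stripping ratio = waste tonnage / ore tonnage
= 1077 / 266
= 4.0489


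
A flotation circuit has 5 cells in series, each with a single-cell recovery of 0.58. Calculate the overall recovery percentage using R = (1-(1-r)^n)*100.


Complement of single-cell recovery:
1 - r = 1 - 0.58 = 0.42
Raise to power n:
(1 - r)^5 = 0.42^5 = 0.0130691232
Overall recovery:
R = (1 - 0.0130691232) * 100
= 98.6931%

98.6931%


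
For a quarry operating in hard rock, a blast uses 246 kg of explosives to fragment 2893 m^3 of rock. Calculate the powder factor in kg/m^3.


0.085 kg/m^3

Powder factor = explosive mass / rock volume
= 246 / 2893
= 0.085 kg/m^3


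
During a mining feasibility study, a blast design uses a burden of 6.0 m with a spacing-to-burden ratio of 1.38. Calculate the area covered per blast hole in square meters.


First, find the spacing:
Spacing = burden * ratio = 6.0 * 1.38
= 8.28 m
Then, calculate the area:
Area = burden * spacing = 6.0 * 8.28
= 49.68 m^2

49.68 m^2


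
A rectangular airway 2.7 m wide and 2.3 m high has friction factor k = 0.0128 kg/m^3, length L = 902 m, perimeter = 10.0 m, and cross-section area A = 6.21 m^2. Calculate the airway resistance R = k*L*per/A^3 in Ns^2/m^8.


Compute the numerator:
k * L * per = 0.0128 * 902 * 10.0
= 115.456
Compute the denominator:
A^3 = 6.21^3 = 239.483061
Resistance:
R = 115.456 / 239.483061
= 0.4821 Ns^2/m^8

0.4821 Ns^2/m^8


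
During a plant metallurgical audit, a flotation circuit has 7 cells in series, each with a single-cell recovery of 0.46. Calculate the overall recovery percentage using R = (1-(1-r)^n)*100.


98.6611%

Complement of single-cell recovery:
1 - r = 1 - 0.46 = 0.54
Raise to power n:
(1 - r)^7 = 0.54^7 = 0.0133892521
Overall recovery:
R = (1 - 0.0133892521) * 100
= 98.6611%


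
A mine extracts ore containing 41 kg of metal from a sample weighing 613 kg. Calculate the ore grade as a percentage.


Ore grade = (metal mass / ore mass) * 100
= (41 / 613) * 100
= 0.06688417618 * 100
= 6.6884%

6.6884%


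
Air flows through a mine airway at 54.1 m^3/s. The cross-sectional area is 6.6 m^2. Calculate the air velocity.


8.197 m/s

Velocity = flow rate / cross-sectional area
= 54.1 / 6.6
= 8.197 m/s


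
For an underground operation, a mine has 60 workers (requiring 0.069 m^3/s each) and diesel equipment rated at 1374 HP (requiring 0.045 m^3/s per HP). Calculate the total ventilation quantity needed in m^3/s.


65.97 m^3/s

Airflow for workers:
Q_people = 60 * 0.069 = 4.14 m^3/s
Airflow for diesel equipment:
Q_diesel = 1374 * 0.045 = 61.83 m^3/s
Total ventilation:
Q_total = 4.14 + 61.83
= 65.97 m^3/s


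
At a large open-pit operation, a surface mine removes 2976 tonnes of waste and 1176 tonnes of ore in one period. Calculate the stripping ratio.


Stripping ratio = waste tonnage / ore tonnage
= 2976 / 1176
= 2.5306

2.5306


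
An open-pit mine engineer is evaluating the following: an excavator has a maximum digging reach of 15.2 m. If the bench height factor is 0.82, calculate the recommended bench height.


12.464 m

Bench height = reach * factor
= 15.2 * 0.82
= 12.464 m


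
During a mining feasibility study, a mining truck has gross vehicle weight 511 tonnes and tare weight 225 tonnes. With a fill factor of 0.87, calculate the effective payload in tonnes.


248.82 tonnes

Maximum payload = gross - tare
= 511 - 225 = 286 tonnes
Effective payload = max payload * fill factor
= 286 * 0.87
= 248.82 tonnes


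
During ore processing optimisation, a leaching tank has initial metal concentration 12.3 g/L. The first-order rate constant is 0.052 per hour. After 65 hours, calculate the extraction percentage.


Compute the exponent:
-k * t = -0.052 * 65 = -3.38
Remaining concentration:
C = 12.3 * exp(-3.38)
= 12.3 * 0.03404745473
= 0.4187836932 g/L
Extracted = 12.3 - 0.4187836932 = 11.88121631 g/L
Extraction % = 11.88121631 / 12.3 * 100
= 96.5953%

96.5953%


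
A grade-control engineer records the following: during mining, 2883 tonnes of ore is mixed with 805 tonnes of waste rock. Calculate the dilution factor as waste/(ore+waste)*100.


21.8275%

Total material = ore + waste
= 2883 + 805 = 3688 tonnes
Dilution = waste / total * 100
= 805 / 3688 * 100
= 0.2182754881 * 100
= 21.8275%


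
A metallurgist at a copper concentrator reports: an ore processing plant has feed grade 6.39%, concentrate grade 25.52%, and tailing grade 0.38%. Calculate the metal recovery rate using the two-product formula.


95.4749%

Using the two-product formula:
R = 100 * c * (f - t) / (f * (c - t))
Numerator = 100 * 25.52 * (6.39 - 0.38)
= 100 * 25.52 * 6.01
= 15337.52
Denominator = 6.39 * (25.52 - 0.38)
= 6.39 * 25.14
= 160.6446
R = 15337.52 / 160.6446
= 95.4749%


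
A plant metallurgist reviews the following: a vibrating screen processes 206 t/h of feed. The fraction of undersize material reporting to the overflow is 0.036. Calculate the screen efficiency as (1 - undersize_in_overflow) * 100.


Screen efficiency = (1 - fraction of undersize in overflow) * 100
= (1 - 0.036) * 100
= 0.964 * 100
= 96.4%

96.4%


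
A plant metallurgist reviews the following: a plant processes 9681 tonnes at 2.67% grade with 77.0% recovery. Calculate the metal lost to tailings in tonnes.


Total metal in feed:
= 9681 * 2.67 / 100 = 258.4827 tonnes
Metal recovered:
= 258.4827 * 77.0 / 100 = 199.031679 tonnes
Metal lost to tailings:
= 258.4827 - 199.031679
= 59.451 tonnes

59.451 tonnes


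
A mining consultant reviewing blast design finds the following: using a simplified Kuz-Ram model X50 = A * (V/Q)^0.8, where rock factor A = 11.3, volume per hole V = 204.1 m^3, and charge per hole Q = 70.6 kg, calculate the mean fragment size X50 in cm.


Compute V/Q:
V/Q = 204.1 / 70.6 = 2.890934844
Raise to the power 0.8:
(V/Q)^0.8 = 2.890934844^0.8 = 2.337925366
Multiply by A:
X50 = 11.3 * 2.337925366
= 26.4186 cm

26.4186 cm


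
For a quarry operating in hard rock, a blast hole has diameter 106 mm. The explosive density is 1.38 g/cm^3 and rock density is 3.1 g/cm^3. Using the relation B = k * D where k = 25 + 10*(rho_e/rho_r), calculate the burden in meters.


3.1219 m

First, compute k:
rho_e / rho_r = 1.38 / 3.1 = 0.4451612903
k = 25 + 10 * 0.4451612903 = 29.4516129
Then, compute burden:
B = k * D / 1000 = 29.4516129 * 106 / 1000
= 3121.870968 / 1000
= 3.1219 m


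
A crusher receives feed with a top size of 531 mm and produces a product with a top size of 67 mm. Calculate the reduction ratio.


Reduction ratio = feed size / product size
= 531 / 67
= 7.9254

7.9254


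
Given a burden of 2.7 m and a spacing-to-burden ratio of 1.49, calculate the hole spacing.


4.023 m

Spacing = burden * ratio
= 2.7 * 1.49
= 4.023 m


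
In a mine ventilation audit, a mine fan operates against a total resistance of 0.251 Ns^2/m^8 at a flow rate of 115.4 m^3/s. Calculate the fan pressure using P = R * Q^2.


Compute Q^2:
Q^2 = 115.4^2 = 13317.16
Compute pressure:
P = R * Q^2 = 0.251 * 13317.16
= 3342.6072 Pa

3342.6072 Pa


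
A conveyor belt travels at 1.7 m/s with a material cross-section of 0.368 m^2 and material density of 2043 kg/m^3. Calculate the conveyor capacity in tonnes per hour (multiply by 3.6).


4601.1629 t/h

Volumetric flow = speed * area
= 1.7 * 0.368 = 0.6256 m^3/s
Mass flow = volumetric * density
= 0.6256 * 2043 = 1278.1008 kg/s
Convert to t/h: multiply by 3.6
Capacity = 1278.1008 * 3.6
= 4601.1629 t/h


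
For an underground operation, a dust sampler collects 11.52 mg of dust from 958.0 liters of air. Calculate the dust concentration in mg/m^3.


12.0251 mg/m^3

Convert liters to m^3: 1 m^3 = 1000 L
Concentration = mass / volume * 1000
= 11.52 / 958.0 * 1000
= 0.01202505219 * 1000
= 12.0251 mg/m^3


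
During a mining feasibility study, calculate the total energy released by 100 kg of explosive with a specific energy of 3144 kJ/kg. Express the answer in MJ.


314.4 MJ

Energy = mass * specific_energy / 1000
= 100 * 3144 / 1000
= 314400 / 1000
= 314.4 MJ


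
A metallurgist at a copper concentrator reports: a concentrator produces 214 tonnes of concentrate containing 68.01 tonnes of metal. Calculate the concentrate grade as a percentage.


31.7804%

Grade = (metal in concentrate / concentrate mass) * 100
= (68.01 / 214) * 100
= 0.3178037383 * 100
= 31.7804%


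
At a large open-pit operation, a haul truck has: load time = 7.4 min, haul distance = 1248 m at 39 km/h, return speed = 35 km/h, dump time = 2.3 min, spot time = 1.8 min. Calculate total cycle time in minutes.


15.5594 min

Convert haul speed to m/min: 39 * 1000/60 = 650 m/min
Haul time = 1248 / 650 = 1.92 min
Convert return speed to m/min: 35 * 1000/60 = 583.3333333 m/min
Return time = 1248 / 583.3333333 = 2.139428571 min
Total cycle time:
= 7.4 + 1.92 + 2.3 + 2.139428571 + 1.8
= 15.5594 min


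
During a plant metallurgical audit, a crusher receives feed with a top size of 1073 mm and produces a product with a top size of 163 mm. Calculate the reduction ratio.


6.5828

Reduction ratio = feed size / product size
= 1073 / 163
= 6.5828


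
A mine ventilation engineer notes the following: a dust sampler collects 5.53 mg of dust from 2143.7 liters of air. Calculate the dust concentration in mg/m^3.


Convert liters to m^3: 1 m^3 = 1000 L
Concentration = mass / volume * 1000
= 5.53 / 2143.7 * 1000
= 0.002579652004 * 1000
= 2.5797 mg/m^3

2.5797 mg/m^3


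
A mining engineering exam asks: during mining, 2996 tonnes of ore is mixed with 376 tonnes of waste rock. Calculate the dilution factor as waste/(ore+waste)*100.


Total material = ore + waste
= 2996 + 376 = 3372 tonnes
Dilution = waste / total * 100
= 376 / 3372 * 100
= 0.1115065243 * 100
= 11.1507%

11.1507%


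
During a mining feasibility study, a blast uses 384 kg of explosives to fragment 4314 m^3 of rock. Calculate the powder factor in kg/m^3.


Powder factor = explosive mass / rock volume
= 384 / 4314
= 0.089 kg/m^3

0.089 kg/m^3


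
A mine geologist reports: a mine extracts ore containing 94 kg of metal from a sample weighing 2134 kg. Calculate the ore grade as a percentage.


Ore grade = (metal mass / ore mass) * 100
= (94 / 2134) * 100
= 0.04404873477 * 100
= 4.4049%

4.4049%


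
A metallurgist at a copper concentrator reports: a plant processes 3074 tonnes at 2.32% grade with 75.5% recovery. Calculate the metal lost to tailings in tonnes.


17.4726 tonnes

Total metal in feed:
= 3074 * 2.32 / 100 = 71.3168 tonnes
Metal recovered:
= 71.3168 * 75.5 / 100 = 53.844184 tonnes
Metal lost to tailings:
= 71.3168 - 53.844184
= 17.4726 tonnes


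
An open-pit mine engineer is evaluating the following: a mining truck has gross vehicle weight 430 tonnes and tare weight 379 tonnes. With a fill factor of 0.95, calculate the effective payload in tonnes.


48.45 tonnes

Maximum payload = gross - tare
= 430 - 379 = 51 tonnes
Effective payload = max payload * fill factor
= 51 * 0.95
= 48.45 tonnes


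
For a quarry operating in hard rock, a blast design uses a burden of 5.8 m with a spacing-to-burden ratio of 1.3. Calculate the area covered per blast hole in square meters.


First, find the spacing:
Spacing = burden * ratio = 5.8 * 1.3
= 7.54 m
Then, calculate the area:
Area = burden * spacing = 5.8 * 7.54
= 43.732 m^2

43.732 m^2


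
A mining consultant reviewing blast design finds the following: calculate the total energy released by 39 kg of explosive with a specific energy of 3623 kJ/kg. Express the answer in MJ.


141.297 MJ

Energy = mass * specific_energy / 1000
= 39 * 3623 / 1000
= 141297 / 1000
= 141.297 MJ


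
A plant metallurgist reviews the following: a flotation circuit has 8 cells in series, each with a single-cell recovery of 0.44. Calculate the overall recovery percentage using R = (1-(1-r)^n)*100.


Complement of single-cell recovery:
1 - r = 1 - 0.44 = 0.56
Raise to power n:
(1 - r)^8 = 0.56^8 = 0.009671731157
Overall recovery:
R = (1 - 0.009671731157) * 100
= 99.0328%

99.0328%


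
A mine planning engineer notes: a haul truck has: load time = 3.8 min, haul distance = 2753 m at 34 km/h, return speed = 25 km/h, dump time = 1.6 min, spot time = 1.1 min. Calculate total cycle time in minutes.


Convert haul speed to m/min: 34 * 1000/60 = 566.6666667 m/min
Haul time = 2753 / 566.6666667 = 4.858235294 min
Convert return speed to m/min: 25 * 1000/60 = 416.6666667 m/min
Return time = 2753 / 416.6666667 = 6.6072 min
Total cycle time:
= 3.8 + 4.858235294 + 1.6 + 6.6072 + 1.1
= 17.9654 min

17.9654 min


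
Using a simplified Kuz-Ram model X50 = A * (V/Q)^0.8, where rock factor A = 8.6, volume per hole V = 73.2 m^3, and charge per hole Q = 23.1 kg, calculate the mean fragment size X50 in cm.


Compute V/Q:
V/Q = 73.2 / 23.1 = 3.168831169
Raise to the power 0.8:
(V/Q)^0.8 = 3.168831169^0.8 = 2.516050079
Multiply by A:
X50 = 8.6 * 2.516050079
= 21.638 cm

21.638 cm


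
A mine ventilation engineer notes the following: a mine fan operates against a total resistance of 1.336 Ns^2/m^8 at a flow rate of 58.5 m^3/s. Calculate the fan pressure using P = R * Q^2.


Compute Q^2:
Q^2 = 58.5^2 = 3422.25
Compute pressure:
P = R * Q^2 = 1.336 * 3422.25
= 4572.126 Pa

4572.126 Pa


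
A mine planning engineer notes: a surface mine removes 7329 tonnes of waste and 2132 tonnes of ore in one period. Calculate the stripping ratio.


Stripping ratio = waste tonnage / ore tonnage
= 7329 / 2132
= 3.4376

3.4376


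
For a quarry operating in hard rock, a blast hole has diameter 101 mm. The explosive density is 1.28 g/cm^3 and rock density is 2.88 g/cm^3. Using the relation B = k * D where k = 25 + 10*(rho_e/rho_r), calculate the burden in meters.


2.9739 m

First, compute k:
rho_e / rho_r = 1.28 / 2.88 = 0.4444444444
k = 25 + 10 * 0.4444444444 = 29.44444444
Then, compute burden:
B = k * D / 1000 = 29.44444444 * 101 / 1000
= 2973.888889 / 1000
= 2.9739 m


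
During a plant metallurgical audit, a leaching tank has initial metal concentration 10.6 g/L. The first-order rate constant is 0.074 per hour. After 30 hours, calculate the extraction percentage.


Compute the exponent:
-k * t = -0.074 * 30 = -2.22
Remaining concentration:
C = 10.6 * exp(-2.22)
= 10.6 * 0.1086091088
= 1.151256554 g/L
Extracted = 10.6 - 1.151256554 = 9.448743446 g/L
Extraction % = 9.448743446 / 10.6 * 100
= 89.1391%

89.1391%


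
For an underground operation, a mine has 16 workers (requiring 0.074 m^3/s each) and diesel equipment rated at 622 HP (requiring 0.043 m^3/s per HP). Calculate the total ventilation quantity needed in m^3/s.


Airflow for workers:
Q_people = 16 * 0.074 = 1.184 m^3/s
Airflow for diesel equipment:
Q_diesel = 622 * 0.043 = 26.746 m^3/s
Total ventilation:
Q_total = 1.184 + 26.746
= 27.93 m^3/s

27.93 m^3/s


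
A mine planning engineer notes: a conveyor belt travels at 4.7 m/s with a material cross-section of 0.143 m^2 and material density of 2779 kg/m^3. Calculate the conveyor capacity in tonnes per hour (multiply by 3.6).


6723.9572 t/h

Volumetric flow = speed * area
= 4.7 * 0.143 = 0.6721 m^3/s
Mass flow = volumetric * density
= 0.6721 * 2779 = 1867.7659 kg/s
Convert to t/h: multiply by 3.6
Capacity = 1867.7659 * 3.6
= 6723.9572 t/h


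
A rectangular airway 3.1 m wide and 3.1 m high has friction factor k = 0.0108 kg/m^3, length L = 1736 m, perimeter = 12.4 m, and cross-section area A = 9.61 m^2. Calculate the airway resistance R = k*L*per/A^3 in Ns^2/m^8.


Compute the numerator:
k * L * per = 0.0108 * 1736 * 12.4
= 232.48512
Compute the denominator:
A^3 = 9.61^3 = 887.503681
Resistance:
R = 232.48512 / 887.503681
= 0.262 Ns^2/m^8

0.262 Ns^2/m^8


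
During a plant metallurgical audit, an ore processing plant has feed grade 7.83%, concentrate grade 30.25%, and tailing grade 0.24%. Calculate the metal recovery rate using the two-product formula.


97.7101%

Using the two-product formula:
R = 100 * c * (f - t) / (f * (c - t))
Numerator = 100 * 30.25 * (7.83 - 0.24)
= 100 * 30.25 * 7.59
= 22959.75
Denominator = 7.83 * (30.25 - 0.24)
= 7.83 * 30.01
= 234.9783
R = 22959.75 / 234.9783
= 97.7101%


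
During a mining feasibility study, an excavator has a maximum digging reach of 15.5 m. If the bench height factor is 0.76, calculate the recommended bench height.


11.78 m

Bench height = reach * factor
= 15.5 * 0.76
= 11.78 m


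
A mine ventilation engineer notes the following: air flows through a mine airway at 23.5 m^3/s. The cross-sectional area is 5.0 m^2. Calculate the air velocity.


4.7 m/s

Velocity = flow rate / cross-sectional area
= 23.5 / 5.0
= 4.7 m/s


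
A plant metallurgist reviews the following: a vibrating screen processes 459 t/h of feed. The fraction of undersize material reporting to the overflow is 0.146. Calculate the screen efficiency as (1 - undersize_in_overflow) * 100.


Screen efficiency = (1 - fraction of undersize in overflow) * 100
= (1 - 0.146) * 100
= 0.854 * 100
= 85.4%

85.4%


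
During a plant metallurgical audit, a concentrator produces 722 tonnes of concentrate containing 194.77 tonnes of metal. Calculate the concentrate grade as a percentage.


26.9765%

Grade = (metal in concentrate / concentrate mass) * 100
= (194.77 / 722) * 100
= 0.2697645429 * 100
= 26.9765%


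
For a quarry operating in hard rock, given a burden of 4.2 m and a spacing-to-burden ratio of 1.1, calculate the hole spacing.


Spacing = burden * ratio
= 4.2 * 1.1
= 4.62 m

4.62 m


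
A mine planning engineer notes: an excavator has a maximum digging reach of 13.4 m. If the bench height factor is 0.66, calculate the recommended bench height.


Bench height = reach * factor
= 13.4 * 0.66
= 8.844 m

8.844 m


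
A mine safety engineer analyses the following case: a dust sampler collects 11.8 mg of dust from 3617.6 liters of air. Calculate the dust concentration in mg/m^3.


3.2618 mg/m^3

Convert liters to m^3: 1 m^3 = 1000 L
Concentration = mass / volume * 1000
= 11.8 / 3617.6 * 1000
= 0.003261831048 * 1000
= 3.2618 mg/m^3


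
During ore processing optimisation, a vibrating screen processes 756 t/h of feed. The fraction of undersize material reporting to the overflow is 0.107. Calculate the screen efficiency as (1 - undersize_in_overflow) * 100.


Screen efficiency = (1 - fraction of undersize in overflow) * 100
= (1 - 0.107) * 100
= 0.893 * 100
= 89.3%

89.3%


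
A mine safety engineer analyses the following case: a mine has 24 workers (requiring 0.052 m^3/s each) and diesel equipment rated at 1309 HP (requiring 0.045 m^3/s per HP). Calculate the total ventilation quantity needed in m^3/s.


Airflow for workers:
Q_people = 24 * 0.052 = 1.248 m^3/s
Airflow for diesel equipment:
Q_diesel = 1309 * 0.045 = 58.905 m^3/s
Total ventilation:
Q_total = 1.248 + 58.905
= 60.153 m^3/s

60.153 m^3/s


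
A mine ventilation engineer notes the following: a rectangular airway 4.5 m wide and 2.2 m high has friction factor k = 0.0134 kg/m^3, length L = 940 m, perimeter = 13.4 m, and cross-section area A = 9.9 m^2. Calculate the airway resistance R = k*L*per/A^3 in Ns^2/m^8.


0.174 Ns^2/m^8

Compute the numerator:
k * L * per = 0.0134 * 940 * 13.4
= 168.7864
Compute the denominator:
A^3 = 9.9^3 = 970.299
Resistance:
R = 168.7864 / 970.299
= 0.174 Ns^2/m^8


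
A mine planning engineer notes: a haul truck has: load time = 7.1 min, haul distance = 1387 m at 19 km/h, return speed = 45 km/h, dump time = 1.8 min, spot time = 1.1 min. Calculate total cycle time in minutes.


Convert haul speed to m/min: 19 * 1000/60 = 316.6666667 m/min
Haul time = 1387 / 316.6666667 = 4.38 min
Convert return speed to m/min: 45 * 1000/60 = 750 m/min
Return time = 1387 / 750 = 1.849333333 min
Total cycle time:
= 7.1 + 4.38 + 1.8 + 1.849333333 + 1.1
= 16.2293 min

16.2293 min


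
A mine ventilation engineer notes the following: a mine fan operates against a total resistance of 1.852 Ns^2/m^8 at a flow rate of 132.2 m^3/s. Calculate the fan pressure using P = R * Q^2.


32367.1077 Pa

Compute Q^2:
Q^2 = 132.2^2 = 17476.84
Compute pressure:
P = R * Q^2 = 1.852 * 17476.84
= 32367.1077 Pa


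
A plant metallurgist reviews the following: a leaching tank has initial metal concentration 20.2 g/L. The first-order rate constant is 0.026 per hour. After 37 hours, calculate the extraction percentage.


61.7872%

Compute the exponent:
-k * t = -0.026 * 37 = -0.962
Remaining concentration:
C = 20.2 * exp(-0.962)
= 20.2 * 0.3821278655
= 7.718982883 g/L
Extracted = 20.2 - 7.718982883 = 12.48101712 g/L
Extraction % = 12.48101712 / 20.2 * 100
= 61.7872%


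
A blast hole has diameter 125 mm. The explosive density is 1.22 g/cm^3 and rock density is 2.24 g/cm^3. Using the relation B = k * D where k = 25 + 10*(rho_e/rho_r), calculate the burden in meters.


3.8058 m

First, compute k:
rho_e / rho_r = 1.22 / 2.24 = 0.5446428571
k = 25 + 10 * 0.5446428571 = 30.44642857
Then, compute burden:
B = k * D / 1000 = 30.44642857 * 125 / 1000
= 3805.803571 / 1000
= 3.8058 m


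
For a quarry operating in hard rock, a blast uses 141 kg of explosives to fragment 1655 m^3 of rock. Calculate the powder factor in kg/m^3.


Powder factor = explosive mass / rock volume
= 141 / 1655
= 0.0852 kg/m^3

0.0852 kg/m^3


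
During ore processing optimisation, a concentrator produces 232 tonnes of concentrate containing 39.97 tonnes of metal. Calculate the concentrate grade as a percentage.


17.2284%

Grade = (metal in concentrate / concentrate mass) * 100
= (39.97 / 232) * 100
= 0.1722844828 * 100
= 17.2284%


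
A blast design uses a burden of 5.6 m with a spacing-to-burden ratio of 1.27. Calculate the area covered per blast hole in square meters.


First, find the spacing:
Spacing = burden * ratio = 5.6 * 1.27
= 7.112 m
Then, calculate the area:
Area = burden * spacing = 5.6 * 7.112
= 39.8272 m^2

39.8272 m^2


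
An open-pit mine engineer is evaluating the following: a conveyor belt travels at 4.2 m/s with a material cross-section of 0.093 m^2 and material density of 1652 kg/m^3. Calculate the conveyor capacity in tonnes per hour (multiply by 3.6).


Volumetric flow = speed * area
= 4.2 * 0.093 = 0.3906 m^3/s
Mass flow = volumetric * density
= 0.3906 * 1652 = 645.2712 kg/s
Convert to t/h: multiply by 3.6
Capacity = 645.2712 * 3.6
= 2322.9763 t/h

2322.9763 t/h


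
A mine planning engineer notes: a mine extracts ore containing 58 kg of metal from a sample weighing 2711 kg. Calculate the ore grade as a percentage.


Ore grade = (metal mass / ore mass) * 100
= (58 / 2711) * 100
= 0.02139431944 * 100
= 2.1394%

2.1394%
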